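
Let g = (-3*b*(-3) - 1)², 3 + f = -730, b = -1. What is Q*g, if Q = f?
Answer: -73300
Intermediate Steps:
f = -733 (f = -3 - 730 = -733)
Q = -733
g = 100 (g = (-3*(-1)*(-3) - 1)² = (3*(-3) - 1)² = (-9 - 1)² = (-10)² = 100)
Q*g = -733*100 = -73300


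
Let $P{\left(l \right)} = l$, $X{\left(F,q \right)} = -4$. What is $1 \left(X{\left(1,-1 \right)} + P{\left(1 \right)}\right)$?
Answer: $-3$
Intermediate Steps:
$1 \left(X{\left(1,-1 \right)} + P{\left(1 \right)}\right) = 1 \left(-4 + 1\right) = 1 \left(-3\right) = -3$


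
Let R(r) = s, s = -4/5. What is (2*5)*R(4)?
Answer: -8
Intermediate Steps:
s = -⅘ (s = -4*⅕ = -⅘ ≈ -0.80000)
R(r) = -⅘
(2*5)*R(4) = (2*5)*(-⅘) = 10*(-⅘) = -8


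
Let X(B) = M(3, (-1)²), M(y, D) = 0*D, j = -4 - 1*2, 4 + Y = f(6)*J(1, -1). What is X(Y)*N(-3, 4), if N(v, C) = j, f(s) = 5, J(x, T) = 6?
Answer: 0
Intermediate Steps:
Y = 26 (Y = -4 + 5*6 = -4 + 30 = 26)
j = -6 (j = -4 - 2 = -6)
M(y, D) = 0
N(v, C) = -6
X(B) = 0
X(Y)*N(-3, 4) = 0*(-6) = 0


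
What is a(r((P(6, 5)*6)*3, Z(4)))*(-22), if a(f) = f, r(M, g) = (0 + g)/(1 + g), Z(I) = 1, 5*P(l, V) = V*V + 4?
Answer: -11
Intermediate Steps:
P(l, V) = 4/5 + V**2/5 (P(l, V) = (V*V + 4)/5 = (V**2 + 4)/5 = (4 + V**2)/5 = 4/5 + V**2/5)
r(M, g) = g/(1 + g)
a(r((P(6, 5)*6)*3, Z(4)))*(-22) = (1/(1 + 1))*(-22) = (1/2)*(-22) = -11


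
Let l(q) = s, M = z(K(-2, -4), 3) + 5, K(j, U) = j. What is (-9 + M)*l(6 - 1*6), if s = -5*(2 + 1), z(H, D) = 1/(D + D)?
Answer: 115/2 ≈ 57.500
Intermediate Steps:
z(H, D) = 1/(2*D)
M = 31/6 (M = (1/2)/3 + 5 = (1/2)*(1/3) + 5 = 1/6 + 5 = 31/6 ≈ 5.1667)
s = -15 (s = -5*3 = -15)
l(q) = -15
(-9 + M)*l(6 - 1*6) = (-9 + 31/6)*(-15) = -23/6*(-15) = 115/2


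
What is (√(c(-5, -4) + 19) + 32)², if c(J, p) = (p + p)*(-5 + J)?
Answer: 1123 + 192*√11 ≈ 1759.8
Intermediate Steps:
c(J, p) = 2*p*(-5 + J) (c(J, p) = (2*p)*(-5 + J) = 2*p*(-5 + J))
(√(c(-5, -4) + 19) + 32)² = (√(2*(-4)*(-5 - 5) + 19) + 32)² = (√(2*(-4)*(-10) + 19) + 32)² = (√(80 + 19) + 32)² = (√99 + 32)² = (3*√11 + 32)² = (32 + 3*√11)²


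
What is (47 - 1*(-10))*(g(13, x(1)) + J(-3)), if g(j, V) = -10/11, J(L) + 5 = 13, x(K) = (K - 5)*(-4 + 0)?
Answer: 4446/11 ≈ 404.18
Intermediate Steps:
x(K) = 20 - 4*K (x(K) = (-5 + K)*(-4) = 20 - 4*K)
J(L) = 8 (J(L) = -5 + 13 = 8)
g(j, V) = -10/11 (g(j, V) = -10*1/11 = -10/11)
(47 - 1*(-10))*(g(13, x(1)) + J(-3)) = (47 - 1*(-10))*(-10/11 + 8) = (47 + 10)*(78/11) = 57*(78/11) = 4446/11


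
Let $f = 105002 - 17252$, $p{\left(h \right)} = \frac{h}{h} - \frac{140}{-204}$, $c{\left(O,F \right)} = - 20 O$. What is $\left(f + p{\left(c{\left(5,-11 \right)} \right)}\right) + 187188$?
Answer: $\frac{14021924}{51} \approx 2.7494 \cdot 10^{5}$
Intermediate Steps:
$p{\left(h \right)} = \frac{86}{51}$ ($p{\left(h \right)} = 1 - - \frac{35}{51} = 1 + \frac{35}{51} = \frac{86}{51}$)
$f = 87750$
$\left(f + p{\left(c{\left(5,-11 \right)} \right)}\right) + 187188 = \left(87750 + \frac{86}{51}\right) + 187188 = \frac{4475336}{51} + 187188 = \frac{14021924}{51}$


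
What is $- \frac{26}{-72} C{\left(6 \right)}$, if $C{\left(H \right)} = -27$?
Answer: $- \frac{39}{4} \approx -9.75$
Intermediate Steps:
$- \frac{26}{-72} C{\left(6 \right)} = - \frac{26}{-72} \left(-27\right) = \left(-26\right) \left(- \frac{1}{72}\right) \left(-27\right) = \frac{13}{36} \left(-27\right) = - \frac{39}{4}$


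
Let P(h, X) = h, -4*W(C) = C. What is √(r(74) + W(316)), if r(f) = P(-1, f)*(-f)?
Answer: I*√5 ≈ 2.2361*I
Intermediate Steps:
W(C) = -C/4
r(f) = f (r(f) = -(-1)*f = f)
√(r(74) + W(316)) = √(74 - ¼*316) = √(74 - 79) = √(-5) = I*√5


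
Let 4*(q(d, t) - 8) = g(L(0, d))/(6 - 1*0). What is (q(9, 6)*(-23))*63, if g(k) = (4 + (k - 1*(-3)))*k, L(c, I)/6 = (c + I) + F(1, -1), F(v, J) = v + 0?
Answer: -508599/2 ≈ -2.5430e+5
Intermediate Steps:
F(v, J) = v
L(c, I) = 6 + 6*I + 6*c (L(c, I) = 6*((c + I) + 1) = 6*((I + c) + 1) = 6*(1 + I + c) = 6 + 6*I + 6*c)
g(k) = k*(7 + k) (g(k) = (4 + (k + 3))*k = (4 + (3 + k))*k = (7 + k)*k = k*(7 + k))
q(d, t) = 8 + (6 + 6*d)*(13 + 6*d)/24 (q(d, t) = 8 + (((6 + 6*d + 6*0)*(7 + (6 + 6*d + 6*0)))/(6 - 1*0))/4 = 8 + (((6 + 6*d + 0)*(7 + (6 + 6*d + 0)))/(6 + 0))/4 = 8 + (((6 + 6*d)*(7 + (6 + 6*d)))/6)/4 = 8 + (((6 + 6*d)*(13 + 6*d))*(⅙))/4 = 8 + ((6 + 6*d)*(13 + 6*d)/6)/4 = 8 + (6 + 6*d)*(13 + 6*d)/24)
(q(9, 6)*(-23))*63 = ((8 + (1 + 9)*(13 + 6*9)/4)*(-23))*63 = ((8 + (¼)*10*(13 + 54))*(-23))*63 = ((8 + (¼)*10*67)*(-23))*63 = ((8 + 335/2)*(-23))*63 = ((351/2)*(-23))*63 = -8073/2*63 = -508599/2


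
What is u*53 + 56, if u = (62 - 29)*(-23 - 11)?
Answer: -59410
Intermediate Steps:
u = -1122 (u = 33*(-34) = -1122)
u*53 + 56 = -1122*53 + 56 = -59466 + 56 = -59410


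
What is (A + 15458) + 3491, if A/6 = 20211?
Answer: 140215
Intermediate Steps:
A = 121266 (A = 6*20211 = 121266)
(A + 15458) + 3491 = (121266 + 15458) + 3491 = 136724 + 3491 = 140215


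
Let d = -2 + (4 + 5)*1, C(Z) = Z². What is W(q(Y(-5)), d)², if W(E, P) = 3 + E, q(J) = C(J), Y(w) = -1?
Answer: 16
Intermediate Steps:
q(J) = J²
d = 7 (d = -2 + 9*1 = -2 + 9 = 7)
W(q(Y(-5)), d)² = (3 + (-1)²)² = (3 + 1)² = 4² = 16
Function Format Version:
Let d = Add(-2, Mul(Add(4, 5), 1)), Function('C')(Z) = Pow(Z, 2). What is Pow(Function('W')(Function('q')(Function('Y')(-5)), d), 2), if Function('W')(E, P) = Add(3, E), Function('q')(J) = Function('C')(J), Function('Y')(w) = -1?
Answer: 16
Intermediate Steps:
Function('q')(J) = Pow(J, 2)
d = 7 (d = Add(-2, Mul(9, 1)) = Add(-2, 9) = 7)
Pow(Function('W')(Function('q')(Function('Y')(-5)), d), 2) = Pow(Add(3, Pow(-1, 2)), 2) = Pow(Add(3, 1), 2) = Pow(4, 2) = 16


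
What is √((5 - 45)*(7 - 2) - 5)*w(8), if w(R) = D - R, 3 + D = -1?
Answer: -12*I*√205 ≈ -171.81*I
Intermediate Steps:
D = -4 (D = -3 - 1 = -4)
w(R) = -4 - R
√((5 - 45)*(7 - 2) - 5)*w(8) = √((5 - 45)*(7 - 2) - 5)*(-4 - 1*8) = √(-40*5 - 5)*(-4 - 8) = √(-200 - 5)*(-12) = √(-205)*(-12) = (I*√205)*(-12) = -12*I*√205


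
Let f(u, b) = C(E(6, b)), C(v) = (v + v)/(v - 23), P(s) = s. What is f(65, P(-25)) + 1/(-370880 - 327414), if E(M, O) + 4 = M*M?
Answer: 44690807/6284646 ≈ 7.1111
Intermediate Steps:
E(M, O) = -4 + M² (E(M, O) = -4 + M*M = -4 + M²)
C(v) = 2*v/(-23 + v) (C(v) = (2*v)/(-23 + v) = 2*v/(-23 + v))
f(u, b) = 64/9 (f(u, b) = 2*(-4 + 6²)/(-23 + (-4 + 6²)) = 2*(-4 + 36)/(-23 + (-4 + 36)) = 2*32/(-23 + 32) = 2*32/9 = 2*32*(⅑) = 64/9)
f(65, P(-25)) + 1/(-370880 - 327414) = 64/9 + 1/(-370880 - 327414) = 64/9 + 1/(-698294) = 64/9 - 1/698294 = 44690807/6284646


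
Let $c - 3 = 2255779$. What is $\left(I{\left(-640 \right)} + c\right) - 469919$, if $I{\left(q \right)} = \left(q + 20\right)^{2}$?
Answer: $2170263$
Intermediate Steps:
$c = 2255782$ ($c = 3 + 2255779 = 2255782$)
$I{\left(q \right)} = \left(20 + q\right)^{2}$
$\left(I{\left(-640 \right)} + c\right) - 469919 = \left(\left(20 - 640\right)^{2} + 2255782\right) - 469919 = \left(\left(-620\right)^{2} + 2255782\right) - 469919 = \left(384400 + 2255782\right) - 469919 = 2640182 - 469919 = 2170263$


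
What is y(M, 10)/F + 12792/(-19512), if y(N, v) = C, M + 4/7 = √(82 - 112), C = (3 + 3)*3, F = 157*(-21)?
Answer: -590645/893487 ≈ -0.66106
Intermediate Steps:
F = -3297
C = 18 (C = 6*3 = 18)
M = -4/7 + I*√30 (M = -4/7 + √(82 - 112) = -4/7 + √(-30) = -4/7 + I*√30 ≈ -0.57143 + 5.4772*I)
y(N, v) = 18
y(M, 10)/F + 12792/(-19512) = 18/(-3297) + 12792/(-19512) = 18*(-1/3297) + 12792*(-1/19512) = -6/1099 - 533/813 = -590645/893487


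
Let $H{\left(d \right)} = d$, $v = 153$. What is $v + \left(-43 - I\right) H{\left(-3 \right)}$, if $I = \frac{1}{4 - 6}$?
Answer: $\frac{561}{2} \approx 280.5$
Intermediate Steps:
$I = - \frac{1}{2}$ ($I = \frac{1}{-2} = - \frac{1}{2} \approx -0.5$)
$v + \left(-43 - I\right) H{\left(-3 \right)} = 153 + \left(-43 - - \frac{1}{2}\right) \left(-3\right) = 153 + \left(-43 + \frac{1}{2}\right) \left(-3\right) = 153 - - \frac{255}{2} = 153 + \frac{255}{2} = \frac{561}{2}$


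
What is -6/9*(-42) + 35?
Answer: 63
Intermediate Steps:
-6/9*(-42) + 35 = -6*⅑*(-42) + 35 = -⅔*(-42) + 35 = 28 + 35 = 63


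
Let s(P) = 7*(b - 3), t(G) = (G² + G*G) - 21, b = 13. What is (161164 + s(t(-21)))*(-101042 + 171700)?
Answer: 11392471972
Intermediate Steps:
t(G) = -21 + 2*G² (t(G) = (G² + G²) - 21 = 2*G² - 21 = -21 + 2*G²)
s(P) = 70 (s(P) = 7*(13 - 3) = 7*10 = 70)
(161164 + s(t(-21)))*(-101042 + 171700) = (161164 + 70)*(-101042 + 171700) = 161234*70658 = 11392471972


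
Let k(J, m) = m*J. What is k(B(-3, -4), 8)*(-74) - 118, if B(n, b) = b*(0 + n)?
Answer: -7222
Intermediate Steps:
B(n, b) = b*n
k(J, m) = J*m
k(B(-3, -4), 8)*(-74) - 118 = (-4*(-3)*8)*(-74) - 118 = (12*8)*(-74) - 118 = 96*(-74) - 118 = -7104 - 118 = -7222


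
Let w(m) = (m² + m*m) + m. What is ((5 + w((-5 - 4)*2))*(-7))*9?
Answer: -40005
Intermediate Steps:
w(m) = m + 2*m² (w(m) = (m² + m²) + m = 2*m² + m = m + 2*m²)
((5 + w((-5 - 4)*2))*(-7))*9 = ((5 + ((-5 - 4)*2)*(1 + 2*((-5 - 4)*2)))*(-7))*9 = ((5 + (-9*2)*(1 + 2*(-9*2)))*(-7))*9 = ((5 - 18*(1 + 2*(-18)))*(-7))*9 = ((5 - 18*(1 - 36))*(-7))*9 = ((5 - 18*(-35))*(-7))*9 = ((5 + 630)*(-7))*9 = (635*(-7))*9 = -4445*9 = -40005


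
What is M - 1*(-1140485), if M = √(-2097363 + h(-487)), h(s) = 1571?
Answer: 1140485 + 4*I*√130987 ≈ 1.1405e+6 + 1447.7*I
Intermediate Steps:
M = 4*I*√130987 (M = √(-2097363 + 1571) = √(-2095792) = 4*I*√130987 ≈ 1447.7*I)
M - 1*(-1140485) = 4*I*√130987 - 1*(-1140485) = 4*I*√130987 + 1140485 = 1140485 + 4*I*√130987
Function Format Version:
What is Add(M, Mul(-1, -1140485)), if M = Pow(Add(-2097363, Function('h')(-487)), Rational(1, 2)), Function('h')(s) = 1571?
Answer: Add(1140485, Mul(4, I, Pow(130987, Rational(1, 2)))) ≈ Add(1.1405e+6, Mul(1447.7, I))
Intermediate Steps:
M = Mul(4, I, Pow(130987, Rational(1, 2))) (M = Pow(Add(-2097363, 1571), Rational(1, 2)) = Pow(-2095792, Rational(1, 2)) = Mul(4, I, Pow(130987, Rational(1, 2))) ≈ Mul(1447.7, I))
Add(M, Mul(-1, -1140485)) = Add(Mul(4, I, Pow(130987, Rational(1, 2))), Mul(-1, -1140485)) = Add(Mul(4, I, Pow(130987, Rational(1, 2))), 1140485) = Add(1140485, Mul(4, I, Pow(130987, Rational(1, 2))))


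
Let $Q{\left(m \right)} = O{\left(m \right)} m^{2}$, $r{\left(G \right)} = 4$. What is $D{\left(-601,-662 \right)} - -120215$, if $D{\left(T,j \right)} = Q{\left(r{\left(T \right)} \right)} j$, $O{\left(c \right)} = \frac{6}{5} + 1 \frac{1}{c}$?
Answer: $\frac{524283}{5} \approx 1.0486 \cdot 10^{5}$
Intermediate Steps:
$O{\left(c \right)} = \frac{6}{5} + \frac{1}{c}$ ($O{\left(c \right)} = 6 \cdot \frac{1}{5} + \frac{1}{c} = \frac{6}{5} + \frac{1}{c}$)
$Q{\left(m \right)} = m^{2} \left(\frac{6}{5} + \frac{1}{m}\right)$ ($Q{\left(m \right)} = \left(\frac{6}{5} + \frac{1}{m}\right) m^{2} = m^{2} \left(\frac{6}{5} + \frac{1}{m}\right)$)
$D{\left(T,j \right)} = \frac{116 j}{5}$ ($D{\left(T,j \right)} = \frac{1}{5} \cdot 4 \left(5 + 6 \cdot 4\right) j = \frac{1}{5} \cdot 4 \left(5 + 24\right) j = \frac{1}{5} \cdot 4 \cdot 29 j = \frac{116 j}{5}$)
$D{\left(-601,-662 \right)} - -120215 = \frac{116}{5} \left(-662\right) - -120215 = - \frac{76792}{5} + 120215 = \frac{524283}{5}$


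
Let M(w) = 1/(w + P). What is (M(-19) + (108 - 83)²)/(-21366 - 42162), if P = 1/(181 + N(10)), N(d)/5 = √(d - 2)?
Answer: -1223609837/124384054672 - 5*√2/373152164016 ≈ -0.0098374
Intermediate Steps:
N(d) = 5*√(-2 + d) (N(d) = 5*√(d - 2) = 5*√(-2 + d))
P = 1/(181 + 10*√2) (P = 1/(181 + 5*√(-2 + 10)) = 1/(181 + 5*√8) = 1/(181 + 5*(2*√2)) = 1/(181 + 10*√2) ≈ 0.0051245)
M(w) = 1/(181/32561 + w - 10*√2/32561) (M(w) = 1/(w + (181/32561 - 10*√2/32561)) = 1/(181/32561 + w - 10*√2/32561))
(M(-19) + (108 - 83)²)/(-21366 - 42162) = ((181 + 10*√2)/(1 - 19*(181 + 10*√2)) + (108 - 83)²)/(-21366 - 42162) = ((181 + 10*√2)/(1 + (-3439 - 190*√2)) + 25²)/(-63528) = ((181 + 10*√2)/(-3438 - 190*√2) + 625)*(-1/63528) = (625 + (181 + 10*√2)/(-3438 - 190*√2))*(-1/63528) = -625/63528 - (181 + 10*√2)/(63528*(-3438 - 190*√2))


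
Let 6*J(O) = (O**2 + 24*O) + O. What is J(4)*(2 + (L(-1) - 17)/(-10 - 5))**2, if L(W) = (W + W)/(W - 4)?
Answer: 3148762/16875 ≈ 186.59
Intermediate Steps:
L(W) = 2*W/(-4 + W) (L(W) = (2*W)/(-4 + W) = 2*W/(-4 + W))
J(O) = O**2/6 + 25*O/6 (J(O) = ((O**2 + 24*O) + O)/6 = (O**2 + 25*O)/6 = O**2/6 + 25*O/6)
J(4)*(2 + (L(-1) - 17)/(-10 - 5))**2 = ((1/6)*4*(25 + 4))*(2 + (2*(-1)/(-4 - 1) - 17)/(-10 - 5))**2 = ((1/6)*4*29)*(2 + (2*(-1)/(-5) - 17)/(-15))**2 = 58*(2 + (2*(-1)*(-1/5) - 17)*(-1/15))**2/3 = 58*(2 + (2/5 - 17)*(-1/15))**2/3 = 58*(2 - 83/5*(-1/15))**2/3 = 58*(2 + 83/75)**2/3 = 58*(233/75)**2/3 = (58/3)*(54289/5625) = 3148762/16875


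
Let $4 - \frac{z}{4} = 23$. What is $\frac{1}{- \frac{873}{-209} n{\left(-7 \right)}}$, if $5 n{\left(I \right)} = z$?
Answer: $- \frac{55}{3492} \approx -0.01575$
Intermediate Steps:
$z = -76$ ($z = 16 - 92 = -76$)
$n{\left(I \right)} = - \frac{76}{5}$ ($n{\left(I \right)} = \frac{1}{5} \left(-76\right) = - \frac{76}{5}$)
$\frac{1}{- \frac{873}{-209} n{\left(-7 \right)}} = \frac{1}{- \frac{873}{-209} \left(- \frac{76}{5}\right)} = \frac{1}{\left(-873\right) \left(- \frac{1}{209}\right)} \left(- \frac{5}{76}\right) = \frac{1}{\frac{873}{209}} \left(- \frac{5}{76}\right) = \frac{209}{873} \left(- \frac{5}{76}\right) = - \frac{55}{3492}$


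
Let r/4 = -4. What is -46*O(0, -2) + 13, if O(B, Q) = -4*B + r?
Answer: 749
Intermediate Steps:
r = -16 (r = 4*(-4) = -16)
O(B, Q) = -16 - 4*B (O(B, Q) = -4*B - 16 = -16 - 4*B)
-46*O(0, -2) + 13 = -46*(-16 - 4*0) + 13 = -46*(-16 + 0) + 13 = -46*(-16) + 13 = 736 + 13 = 749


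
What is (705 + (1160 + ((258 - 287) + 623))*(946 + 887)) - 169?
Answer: 3215618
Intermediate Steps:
(705 + (1160 + ((258 - 287) + 623))*(946 + 887)) - 169 = (705 + (1160 + (-29 + 623))*1833) - 169 = (705 + (1160 + 594)*1833) - 169 = (705 + 1754*1833) - 169 = (705 + 3215082) - 169 = 3215787 - 169 = 3215618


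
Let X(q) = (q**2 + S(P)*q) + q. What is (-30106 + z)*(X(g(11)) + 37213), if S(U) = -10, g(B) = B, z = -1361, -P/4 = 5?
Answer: -1171673745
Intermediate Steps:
P = -20 (P = -4*5 = -20)
X(q) = q**2 - 9*q (X(q) = (q**2 - 10*q) + q = q**2 - 9*q)
(-30106 + z)*(X(g(11)) + 37213) = (-30106 - 1361)*(11*(-9 + 11) + 37213) = -31467*(11*2 + 37213) = -31467*(22 + 37213) = -31467*37235 = -1171673745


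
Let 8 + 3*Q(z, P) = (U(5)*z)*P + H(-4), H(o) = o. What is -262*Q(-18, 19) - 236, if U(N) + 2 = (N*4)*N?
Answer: 2927876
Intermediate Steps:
U(N) = -2 + 4*N**2 (U(N) = -2 + (N*4)*N = -2 + (4*N)*N = -2 + 4*N**2)
Q(z, P) = -4 + 98*P*z/3 (Q(z, P) = -8/3 + (((-2 + 4*5**2)*z)*P - 4)/3 = -8/3 + (((-2 + 4*25)*z)*P - 4)/3 = -8/3 + (((-2 + 100)*z)*P - 4)/3 = -8/3 + ((98*z)*P - 4)/3 = -8/3 + (98*P*z - 4)/3 = -8/3 + (-4 + 98*P*z)/3 = -8/3 + (-4/3 + 98*P*z/3) = -4 + 98*P*z/3)
-262*Q(-18, 19) - 236 = -262*(-4 + (98/3)*19*(-18)) - 236 = -262*(-4 - 11172) - 236 = -262*(-11176) - 236 = 2928112 - 236 = 2927876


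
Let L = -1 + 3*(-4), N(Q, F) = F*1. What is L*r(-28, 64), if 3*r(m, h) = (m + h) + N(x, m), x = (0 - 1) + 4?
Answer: -104/3 ≈ -34.667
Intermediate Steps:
x = 3 (x = -1 + 4 = 3)
N(Q, F) = F
r(m, h) = h/3 + 2*m/3 (r(m, h) = ((m + h) + m)/3 = ((h + m) + m)/3 = (h + 2*m)/3 = h/3 + 2*m/3)
L = -13 (L = -1 - 12 = -13)
L*r(-28, 64) = -13*((⅓)*64 + (⅔)*(-28)) = -13*(64/3 - 56/3) = -13*8/3 = -104/3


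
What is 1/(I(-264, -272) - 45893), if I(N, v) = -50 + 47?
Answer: -1/45896 ≈ -2.1788e-5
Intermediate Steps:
I(N, v) = -3
1/(I(-264, -272) - 45893) = 1/(-3 - 45893) = 1/(-45896) = -1/45896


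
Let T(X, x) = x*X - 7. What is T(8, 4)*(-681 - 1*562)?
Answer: -31075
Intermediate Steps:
T(X, x) = -7 + X*x (T(X, x) = X*x - 7 = -7 + X*x)
T(8, 4)*(-681 - 1*562) = (-7 + 8*4)*(-681 - 1*562) = (-7 + 32)*(-681 - 562) = 25*(-1243) = -31075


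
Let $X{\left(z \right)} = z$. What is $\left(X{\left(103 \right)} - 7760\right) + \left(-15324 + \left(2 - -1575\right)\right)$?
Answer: $-21404$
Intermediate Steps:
$\left(X{\left(103 \right)} - 7760\right) + \left(-15324 + \left(2 - -1575\right)\right) = \left(103 - 7760\right) + \left(-15324 + \left(2 - -1575\right)\right) = -7657 + \left(-15324 + \left(2 + 1575\right)\right) = -7657 + \left(-15324 + 1577\right) = -7657 - 13747 = -21404$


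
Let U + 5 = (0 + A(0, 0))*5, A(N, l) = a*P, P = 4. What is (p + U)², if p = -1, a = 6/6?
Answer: 196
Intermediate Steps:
a = 1 (a = 6*(⅙) = 1)
A(N, l) = 4 (A(N, l) = 1*4 = 4)
U = 15 (U = -5 + (0 + 4)*5 = -5 + 4*5 = -5 + 20 = 15)
(p + U)² = (-1 + 15)² = 14² = 196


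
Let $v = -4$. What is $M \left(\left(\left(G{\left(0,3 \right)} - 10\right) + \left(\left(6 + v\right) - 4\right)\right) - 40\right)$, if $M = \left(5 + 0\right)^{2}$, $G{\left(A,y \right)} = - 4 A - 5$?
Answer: $-1425$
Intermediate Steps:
$G{\left(A,y \right)} = -5 - 4 A$
$M = 25$ ($M = 5^{2} = 25$)
$M \left(\left(\left(G{\left(0,3 \right)} - 10\right) + \left(\left(6 + v\right) - 4\right)\right) - 40\right) = 25 \left(\left(\left(\left(-5 - 0\right) - 10\right) + \left(\left(6 - 4\right) - 4\right)\right) - 40\right) = 25 \left(\left(\left(\left(-5 + 0\right) - 10\right) + \left(2 - 4\right)\right) - 40\right) = 25 \left(\left(\left(-5 - 10\right) - 2\right) - 40\right) = 25 \left(\left(-15 - 2\right) - 40\right) = 25 \left(-17 - 40\right) = 25 \left(-57\right) = -1425$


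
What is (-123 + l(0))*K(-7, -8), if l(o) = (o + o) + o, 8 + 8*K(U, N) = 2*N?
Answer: 369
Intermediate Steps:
K(U, N) = -1 + N/4 (K(U, N) = -1 + (2*N)/8 = -1 + N/4)
l(o) = 3*o (l(o) = 2*o + o = 3*o)
(-123 + l(0))*K(-7, -8) = (-123 + 3*0)*(-1 + (¼)*(-8)) = (-123 + 0)*(-1 - 2) = -123*(-3) = 369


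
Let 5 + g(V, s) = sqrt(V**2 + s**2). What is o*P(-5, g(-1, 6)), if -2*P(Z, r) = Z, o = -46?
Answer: -115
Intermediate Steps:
g(V, s) = -5 + sqrt(V**2 + s**2)
P(Z, r) = -Z/2
o*P(-5, g(-1, 6)) = -(-23)*(-5) = -46*5/2 = -115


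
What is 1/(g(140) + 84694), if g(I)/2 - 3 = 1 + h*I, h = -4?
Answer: 1/83582 ≈ 1.1964e-5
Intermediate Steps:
g(I) = 8 - 8*I (g(I) = 6 + 2*(1 - 4*I) = 6 + (2 - 8*I) = 8 - 8*I)
1/(g(140) + 84694) = 1/((8 - 8*140) + 84694) = 1/((8 - 1120) + 84694) = 1/(-1112 + 84694) = 1/83582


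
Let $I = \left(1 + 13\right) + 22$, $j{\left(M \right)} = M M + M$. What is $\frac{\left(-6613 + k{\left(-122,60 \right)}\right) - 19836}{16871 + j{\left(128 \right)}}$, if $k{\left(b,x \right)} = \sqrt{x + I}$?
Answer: $- \frac{26449}{33383} + \frac{4 \sqrt{6}}{33383} \approx -0.792$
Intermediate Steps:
$j{\left(M \right)} = M + M^{2}$ ($j{\left(M \right)} = M^{2} + M = M + M^{2}$)
$I = 36$ ($I = 14 + 22 = 36$)
$k{\left(b,x \right)} = \sqrt{36 + x}$ ($k{\left(b,x \right)} = \sqrt{x + 36} = \sqrt{36 + x}$)
$\frac{\left(-6613 + k{\left(-122,60 \right)}\right) - 19836}{16871 + j{\left(128 \right)}} = \frac{\left(-6613 + \sqrt{36 + 60}\right) - 19836}{16871 + 128 \left(1 + 128\right)} = \frac{\left(-6613 + \sqrt{96}\right) - 19836}{16871 + 128 \cdot 129} = \frac{\left(-6613 + 4 \sqrt{6}\right) - 19836}{16871 + 16512} = \frac{-26449 + 4 \sqrt{6}}{33383} = \left(-26449 + 4 \sqrt{6}\right) \frac{1}{33383} = - \frac{26449}{33383} + \frac{4 \sqrt{6}}{33383}$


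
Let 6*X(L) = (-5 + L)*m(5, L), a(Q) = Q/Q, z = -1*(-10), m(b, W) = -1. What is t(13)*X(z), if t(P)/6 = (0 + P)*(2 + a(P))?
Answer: -195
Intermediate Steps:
z = 10
a(Q) = 1
X(L) = ⅚ - L/6 (X(L) = ((-5 + L)*(-1))/6 = (5 - L)/6 = ⅚ - L/6)
t(P) = 18*P (t(P) = 6*((0 + P)*(2 + 1)) = 6*(P*3) = 6*(3*P) = 18*P)
t(13)*X(z) = (18*13)*(⅚ - ⅙*10) = 234*(⅚ - 5/3) = 234*(-⅚) = -195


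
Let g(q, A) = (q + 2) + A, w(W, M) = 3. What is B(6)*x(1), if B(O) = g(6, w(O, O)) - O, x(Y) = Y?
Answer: 5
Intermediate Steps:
g(q, A) = 2 + A + q (g(q, A) = (2 + q) + A = 2 + A + q)
B(O) = 11 - O (B(O) = (2 + 3 + 6) - O = 11 - O)
B(6)*x(1) = (11 - 1*6)*1 = (11 - 6)*1 = 5*1 = 5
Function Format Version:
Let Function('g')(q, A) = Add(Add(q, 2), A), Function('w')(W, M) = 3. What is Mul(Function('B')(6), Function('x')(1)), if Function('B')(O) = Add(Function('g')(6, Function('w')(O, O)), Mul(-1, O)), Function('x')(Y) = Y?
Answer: 5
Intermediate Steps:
Function('g')(q, A) = Add(2, A, q) (Function('g')(q, A) = Add(Add(2, q), A) = Add(2, A, q))
Function('B')(O) = Add(11, Mul(-1, O)) (Function('B')(O) = Add(Add(2, 3, 6), Mul(-1, O)) = Add(11, Mul(-1, O)))
Mul(Function('B')(6), Function('x')(1)) = Mul(Add(11, Mul(-1, 6)), 1) = Mul(Add(11, -6), 1) = Mul(5, 1) = 5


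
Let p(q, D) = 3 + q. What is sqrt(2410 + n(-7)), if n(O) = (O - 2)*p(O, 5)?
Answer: sqrt(2446) ≈ 49.457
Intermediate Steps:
n(O) = (-2 + O)*(3 + O) (n(O) = (O - 2)*(3 + O) = (-2 + O)*(3 + O))
sqrt(2410 + n(-7)) = sqrt(2410 + (-2 - 7)*(3 - 7)) = sqrt(2410 - 9*(-4)) = sqrt(2410 + 36) = sqrt(2446)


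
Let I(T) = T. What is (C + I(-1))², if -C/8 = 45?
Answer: 130321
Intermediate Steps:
C = -360 (C = -8*45 = -360)
(C + I(-1))² = (-360 - 1)² = (-361)² = 130321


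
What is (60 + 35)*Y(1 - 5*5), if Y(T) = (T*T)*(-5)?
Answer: -273600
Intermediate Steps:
Y(T) = -5*T² (Y(T) = T²*(-5) = -5*T²)
(60 + 35)*Y(1 - 5*5) = (60 + 35)*(-5*(1 - 5*5)²) = 95*(-5*(1 - 25)²) = 95*(-5*(-24)²) = 95*(-5*576) = 95*(-2880) = -273600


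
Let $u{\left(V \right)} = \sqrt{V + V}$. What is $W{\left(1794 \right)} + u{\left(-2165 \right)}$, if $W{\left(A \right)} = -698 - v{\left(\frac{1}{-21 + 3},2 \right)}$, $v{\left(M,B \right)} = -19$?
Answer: $-679 + i \sqrt{4330} \approx -679.0 + 65.803 i$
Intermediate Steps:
$u{\left(V \right)} = \sqrt{2} \sqrt{V}$ ($u{\left(V \right)} = \sqrt{2 V} = \sqrt{2} \sqrt{V}$)
$W{\left(A \right)} = -679$ ($W{\left(A \right)} = -698 - -19 = -698 + 19 = -679$)
$W{\left(1794 \right)} + u{\left(-2165 \right)} = -679 + \sqrt{2} \sqrt{-2165} = -679 + \sqrt{2} i \sqrt{2165} = -679 + i \sqrt{4330}$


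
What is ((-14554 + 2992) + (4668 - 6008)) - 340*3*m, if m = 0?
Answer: -12902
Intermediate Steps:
((-14554 + 2992) + (4668 - 6008)) - 340*3*m = ((-14554 + 2992) + (4668 - 6008)) - 340*3*0 = (-11562 - 1340) - 340*0 = -12902 - 1*0 = -12902 + 0 = -12902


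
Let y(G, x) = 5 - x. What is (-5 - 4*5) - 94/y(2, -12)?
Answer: -519/17 ≈ -30.529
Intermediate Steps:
(-5 - 4*5) - 94/y(2, -12) = (-5 - 4*5) - 94/(5 - 1*(-12)) = (-5 - 20) - 94/(5 + 12) = -25 - 94/17 = -519/17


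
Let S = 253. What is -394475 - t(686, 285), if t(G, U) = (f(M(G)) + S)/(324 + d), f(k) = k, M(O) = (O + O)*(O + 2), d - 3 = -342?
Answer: -4972936/15 ≈ -3.3153e+5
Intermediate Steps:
d = -339 (d = 3 - 342 = -339)
M(O) = 2*O*(2 + O) (M(O) = (2*O)*(2 + O) = 2*O*(2 + O))
t(G, U) = -253/15 - 2*G*(2 + G)/15 (t(G, U) = (2*G*(2 + G) + 253)/(324 - 339) = (253 + 2*G*(2 + G))/(-15) = (253 + 2*G*(2 + G))*(-1/15) = -253/15 - 2*G*(2 + G)/15)
-394475 - t(686, 285) = -394475 - (-253/15 - 2/15*686*(2 + 686)) = -394475 - (-253/15 - 2/15*686*688) = -394475 - (-253/15 - 943936/15) = -394475 - 1*(-944189/15) = -394475 + 944189/15 = -4972936/15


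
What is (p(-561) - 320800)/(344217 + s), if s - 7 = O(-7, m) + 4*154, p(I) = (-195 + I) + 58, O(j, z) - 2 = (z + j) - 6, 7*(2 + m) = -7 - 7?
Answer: -321498/344825 ≈ -0.93235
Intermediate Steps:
m = -4 (m = -2 + (-7 - 7)/7 = -2 + (1/7)*(-14) = -2 - 2 = -4)
O(j, z) = -4 + j + z (O(j, z) = 2 + ((z + j) - 6) = 2 + ((j + z) - 6) = 2 + (-6 + j + z) = -4 + j + z)
p(I) = -137 + I
s = 608 (s = 7 + ((-4 - 7 - 4) + 4*154) = 7 + (-15 + 616) = 7 + 601 = 608)
(p(-561) - 320800)/(344217 + s) = ((-137 - 561) - 320800)/(344217 + 608) = (-698 - 320800)/344825 = -321498*1/344825 = -321498/344825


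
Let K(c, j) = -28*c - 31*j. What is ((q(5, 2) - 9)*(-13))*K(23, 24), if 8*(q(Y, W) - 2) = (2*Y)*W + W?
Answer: -76687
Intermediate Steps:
K(c, j) = -31*j - 28*c
q(Y, W) = 2 + W/8 + W*Y/4 (q(Y, W) = 2 + ((2*Y)*W + W)/8 = 2 + (2*W*Y + W)/8 = 2 + (W + 2*W*Y)/8 = 2 + (W/8 + W*Y/4) = 2 + W/8 + W*Y/4)
((q(5, 2) - 9)*(-13))*K(23, 24) = (((2 + (⅛)*2 + (¼)*2*5) - 9)*(-13))*(-31*24 - 28*23) = (((2 + ¼ + 5/2) - 9)*(-13))*(-744 - 644) = ((19/4 - 9)*(-13))*(-1388) = -17/4*(-13)*(-1388) = (221/4)*(-1388) = -76687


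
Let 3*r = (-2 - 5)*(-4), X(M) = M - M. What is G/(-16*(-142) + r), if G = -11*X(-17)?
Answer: 0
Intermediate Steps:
X(M) = 0
r = 28/3 (r = ((-2 - 5)*(-4))/3 = (-7*(-4))/3 = (⅓)*28 = 28/3 ≈ 9.3333)
G = 0 (G = -11*0 = 0)
G/(-16*(-142) + r) = 0/(-16*(-142) + 28/3) = 0/(2272 + 28/3) = 0/(6844/3) = 0*(3/6844) = 0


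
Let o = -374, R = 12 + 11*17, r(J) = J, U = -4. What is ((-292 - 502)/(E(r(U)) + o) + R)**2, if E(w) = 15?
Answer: 5217895225/128881 ≈ 40486.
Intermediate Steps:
R = 199 (R = 12 + 187 = 199)
((-292 - 502)/(E(r(U)) + o) + R)**2 = ((-292 - 502)/(15 - 374) + 199)**2 = (-794/(-359) + 199)**2 = (-794*(-1/359) + 199)**2 = (794/359 + 199)**2 = (72235/359)**2 = 5217895225/128881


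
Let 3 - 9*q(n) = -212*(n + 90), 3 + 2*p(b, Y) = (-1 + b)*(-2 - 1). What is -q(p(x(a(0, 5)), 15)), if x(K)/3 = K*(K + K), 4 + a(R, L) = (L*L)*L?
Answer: 9305315/3 ≈ 3.1018e+6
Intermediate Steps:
a(R, L) = -4 + L**3 (a(R, L) = -4 + (L*L)*L = -4 + L**2*L = -4 + L**3)
x(K) = 6*K**2 (x(K) = 3*(K*(K + K)) = 3*(K*(2*K)) = 3*(2*K**2) = 6*K**2)
p(b, Y) = -3*b/2 (p(b, Y) = -3/2 + ((-1 + b)*(-2 - 1))/2 = -3/2 + ((-1 + b)*(-3))/2 = -3/2 + (3 - 3*b)/2 = -3/2 + (3/2 - 3*b/2) = -3*b/2)
q(n) = 6361/3 + 212*n/9 (q(n) = 1/3 - (-212)*(n + 90)/9 = 1/3 - (-212)*(90 + n)/9 = 1/3 - (-19080 - 212*n)/9 = 1/3 + (2120 + 212*n/9) = 6361/3 + 212*n/9)
-q(p(x(a(0, 5)), 15)) = -(6361/3 + 212*(-9*(-4 + 5**3)**2)/9) = -(6361/3 + 212*(-9*(-4 + 125)**2)/9) = -(6361/3 + 212*(-9*121**2)/9) = -(6361/3 + 212*(-9*14641)/9) = -(6361/3 + 212*(-3/2*87846)/9) = -(6361/3 + (212/9)*(-131769)) = -(6361/3 - 3103892) = -1*(-9305315/3) = 9305315/3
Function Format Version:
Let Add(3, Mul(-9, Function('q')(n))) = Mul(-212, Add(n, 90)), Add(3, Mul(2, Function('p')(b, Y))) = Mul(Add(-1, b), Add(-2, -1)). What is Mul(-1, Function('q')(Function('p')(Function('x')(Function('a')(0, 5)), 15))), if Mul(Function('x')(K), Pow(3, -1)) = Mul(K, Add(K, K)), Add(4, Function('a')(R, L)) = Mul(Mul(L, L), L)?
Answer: Rational(9305315, 3) ≈ 3.1018e+6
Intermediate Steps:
Function('a')(R, L) = Add(-4, Pow(L, 3)) (Function('a')(R, L) = Add(-4, Mul(Mul(L, L), L)) = Add(-4, Mul(Pow(L, 2), L)) = Add(-4, Pow(L, 3)))
Function('x')(K) = Mul(6, Pow(K, 2)) (Function('x')(K) = Mul(3, Mul(K, Add(K, K))) = Mul(3, Mul(K, Mul(2, K))) = Mul(3, Mul(2, Pow(K, 2))) = Mul(6, Pow(K, 2)))
Function('p')(b, Y) = Mul(Rational(-3, 2), b) (Function('p')(b, Y) = Add(Rational(-3, 2), Mul(Rational(1, 2), Mul(Add(-1, b), Add(-2, -1)))) = Add(Rational(-3, 2), Mul(Rational(1, 2), Mul(Add(-1, b), -3))) = Add(Rational(-3, 2), Mul(Rational(1, 2), Add(3, Mul(-3, b)))) = Add(Rational(-3, 2), Add(Rational(3, 2), Mul(Rational(-3, 2), b))) = Mul(Rational(-3, 2), b))
Function('q')(n) = Add(Rational(6361, 3), Mul(Rational(212, 9), n)) (Function('q')(n) = Add(Rational(1, 3), Mul(Rational(-1, 9), Mul(-212, Add(n, 90)))) = Add(Rational(1, 3), Mul(Rational(-1, 9), Mul(-212, Add(90, n)))) = Add(Rational(1, 3), Mul(Rational(-1, 9), Add(-19080, Mul(-212, n)))) = Add(Rational(1, 3), Add(2120, Mul(Rational(212, 9), n))) = Add(Rational(6361, 3), Mul(Rational(212, 9), n)))
Mul(-1, Function('q')(Function('p')(Function('x')(Function('a')(0, 5)), 15))) = Mul(-1, Add(Rational(6361, 3), Mul(Rational(212, 9), Mul(Rational(-3, 2), Mul(6, Pow(Add(-4, Pow(5, 3)), 2)))))) = Mul(-1, Add(Rational(6361, 3), Mul(Rational(212, 9), Mul(Rational(-3, 2), Mul(6, Pow(Add(-4, 125), 2)))))) = Mul(-1, Add(Rational(6361, 3), Mul(Rational(212, 9), Mul(Rational(-3, 2), Mul(6, Pow(121, 2)))))) = Mul(-1, Add(Rational(6361, 3), Mul(Rational(212, 9), Mul(Rational(-3, 2), Mul(6, 14641))))) = Mul(-1, Add(Rational(6361, 3), Mul(Rational(212, 9), Mul(Rational(-3, 2), 87846)))) = Mul(-1, Add(Rational(6361, 3), Mul(Rational(212, 9), -131769))) = Mul(-1, Add(Rational(6361, 3), -3103892)) = Mul(-1, Rational(-9305315, 3)) = Rational(9305315, 3)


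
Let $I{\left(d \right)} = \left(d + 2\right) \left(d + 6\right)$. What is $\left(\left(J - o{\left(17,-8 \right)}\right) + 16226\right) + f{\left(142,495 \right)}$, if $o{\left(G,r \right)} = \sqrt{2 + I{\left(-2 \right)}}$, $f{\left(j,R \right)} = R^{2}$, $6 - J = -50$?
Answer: $261307 - \sqrt{2} \approx 2.6131 \cdot 10^{5}$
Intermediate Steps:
$J = 56$ ($J = 6 - -50 = 6 + 50 = 56$)
$I{\left(d \right)} = \left(2 + d\right) \left(6 + d\right)$
$o{\left(G,r \right)} = \sqrt{2}$ ($o{\left(G,r \right)} = \sqrt{2 + \left(12 + \left(-2\right)^{2} + 8 \left(-2\right)\right)} = \sqrt{2 + \left(12 + 4 - 16\right)} = \sqrt{2 + 0} = \sqrt{2}$)
$\left(\left(J - o{\left(17,-8 \right)}\right) + 16226\right) + f{\left(142,495 \right)} = \left(\left(56 - \sqrt{2}\right) + 16226\right) + 495^{2} = \left(16282 - \sqrt{2}\right) + 245025 = 261307 - \sqrt{2}$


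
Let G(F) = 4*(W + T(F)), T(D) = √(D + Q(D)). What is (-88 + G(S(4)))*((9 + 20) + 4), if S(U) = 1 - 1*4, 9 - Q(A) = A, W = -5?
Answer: -3168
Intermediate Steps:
Q(A) = 9 - A
S(U) = -3 (S(U) = 1 - 4 = -3)
T(D) = 3 (T(D) = √(D + (9 - D)) = √9 = 3)
G(F) = -8 (G(F) = 4*(-5 + 3) = 4*(-2) = -8)
(-88 + G(S(4)))*((9 + 20) + 4) = (-88 - 8)*((9 + 20) + 4) = -96*(29 + 4) = -96*33 = -3168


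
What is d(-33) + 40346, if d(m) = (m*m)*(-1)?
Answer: 39257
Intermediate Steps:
d(m) = -m**2 (d(m) = m**2*(-1) = -m**2)
d(-33) + 40346 = -1*(-33)**2 + 40346 = -1*1089 + 40346 = -1089 + 40346 = 39257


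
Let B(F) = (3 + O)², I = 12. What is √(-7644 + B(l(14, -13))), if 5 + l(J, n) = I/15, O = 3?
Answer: 2*I*√1902 ≈ 87.224*I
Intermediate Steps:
l(J, n) = -21/5 (l(J, n) = -5 + 12/15 = -5 + 12*(1/15) = -5 + ⅘ = -21/5)
B(F) = 36 (B(F) = (3 + 3)² = 6² = 36)
√(-7644 + B(l(14, -13))) = √(-7644 + 36) = √(-7608) = 2*I*√1902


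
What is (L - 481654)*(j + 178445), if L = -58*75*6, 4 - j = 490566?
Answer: 158478655218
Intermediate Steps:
j = -490562 (j = 4 - 1*490566 = 4 - 490566 = -490562)
L = -26100 (L = -4350*6 = -26100)
(L - 481654)*(j + 178445) = (-26100 - 481654)*(-490562 + 178445) = -507754*(-312117) = 158478655218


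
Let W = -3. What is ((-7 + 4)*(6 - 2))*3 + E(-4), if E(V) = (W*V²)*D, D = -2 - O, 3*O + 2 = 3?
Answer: 76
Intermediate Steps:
O = ⅓ (O = -⅔ + (⅓)*3 = -⅔ + 1 = ⅓ ≈ 0.33333)
D = -7/3 (D = -2 - 1*⅓ = -2 - ⅓ = -7/3 ≈ -2.3333)
E(V) = 7*V² (E(V) = -3*V²*(-7/3) = 7*V²)
((-7 + 4)*(6 - 2))*3 + E(-4) = ((-7 + 4)*(6 - 2))*3 + 7*(-4)² = -3*4*3 + 7*16 = -12*3 + 112 = -36 + 112 = 76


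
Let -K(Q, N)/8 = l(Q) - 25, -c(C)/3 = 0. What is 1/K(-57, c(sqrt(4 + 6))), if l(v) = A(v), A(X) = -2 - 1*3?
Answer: 1/240 ≈ 0.0041667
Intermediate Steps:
A(X) = -5 (A(X) = -2 - 3 = -5)
l(v) = -5
c(C) = 0 (c(C) = -3*0 = 0)
K(Q, N) = 240 (K(Q, N) = -8*(-5 - 25) = -8*(-30) = 240)
1/K(-57, c(sqrt(4 + 6))) = 1/240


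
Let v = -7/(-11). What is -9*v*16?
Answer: -1008/11 ≈ -91.636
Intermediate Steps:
v = 7/11 (v = -7*(-1/11) = 7/11 ≈ 0.63636)
-9*v*16 = -9*7/11*16 = -63/11*16 = -1008/11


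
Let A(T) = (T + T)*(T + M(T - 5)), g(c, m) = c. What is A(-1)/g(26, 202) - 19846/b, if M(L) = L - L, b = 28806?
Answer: -114596/187239 ≈ -0.61203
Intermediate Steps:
M(L) = 0
A(T) = 2*T² (A(T) = (T + T)*(T + 0) = (2*T)*T = 2*T²)
A(-1)/g(26, 202) - 19846/b = (2*(-1)²)/26 - 19846/28806 = (2*1)*(1/26) - 19846*1/28806 = 2*(1/26) - 9923/14403 = 1/13 - 9923/14403 = -114596/187239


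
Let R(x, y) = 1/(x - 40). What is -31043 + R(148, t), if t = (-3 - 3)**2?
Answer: -3352643/108 ≈ -31043.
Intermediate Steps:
t = 36 (t = (-6)**2 = 36)
R(x, y) = 1/(-40 + x)
-31043 + R(148, t) = -31043 + 1/(-40 + 148) = -31043 + 1/108 = -3352643/108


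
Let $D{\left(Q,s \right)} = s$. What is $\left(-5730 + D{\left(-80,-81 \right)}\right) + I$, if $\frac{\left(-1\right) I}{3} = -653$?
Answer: $-3852$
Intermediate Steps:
$I = 1959$ ($I = \left(-3\right) \left(-653\right) = 1959$)
$\left(-5730 + D{\left(-80,-81 \right)}\right) + I = \left(-5730 - 81\right) + 1959 = -5811 + 1959 = -3852$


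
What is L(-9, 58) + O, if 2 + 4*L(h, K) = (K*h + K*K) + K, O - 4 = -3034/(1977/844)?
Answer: -2240903/3954 ≈ -566.74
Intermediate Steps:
O = -2552788/1977 (O = 4 - 3034/(1977/844) = 4 - 3034/(1977*(1/844)) = 4 - 3034/1977/844 = 4 - 3034*844/1977 = 4 - 2560696/1977 = -2552788/1977 ≈ -1291.2)
L(h, K) = -1/2 + K/4 + K**2/4 + K*h/4 (L(h, K) = -1/2 + ((K*h + K*K) + K)/4 = -1/2 + ((K*h + K**2) + K)/4 = -1/2 + ((K**2 + K*h) + K)/4 = -1/2 + (K + K**2 + K*h)/4 = -1/2 + (K/4 + K**2/4 + K*h/4) = -1/2 + K/4 + K**2/4 + K*h/4)
L(-9, 58) + O = (-1/2 + (1/4)*58 + (1/4)*58**2 + (1/4)*58*(-9)) - 2552788/1977 = (-1/2 + 29/2 + (1/4)*3364 - 261/2) - 2552788/1977 = (-1/2 + 29/2 + 841 - 261/2) - 2552788/1977 = 1449/2 - 2552788/1977 = -2240903/3954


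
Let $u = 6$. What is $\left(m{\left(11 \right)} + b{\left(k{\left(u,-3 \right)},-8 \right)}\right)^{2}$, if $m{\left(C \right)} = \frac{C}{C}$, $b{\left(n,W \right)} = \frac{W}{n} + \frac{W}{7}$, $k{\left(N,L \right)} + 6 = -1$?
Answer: $1$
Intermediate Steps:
$k{\left(N,L \right)} = -7$ ($k{\left(N,L \right)} = -6 - 1 = -7$)
$b{\left(n,W \right)} = \frac{W}{7} + \frac{W}{n}$ ($b{\left(n,W \right)} = \frac{W}{n} + W \frac{1}{7} = \frac{W}{n} + \frac{W}{7} = \frac{W}{7} + \frac{W}{n}$)
$m{\left(C \right)} = 1$
$\left(m{\left(11 \right)} + b{\left(k{\left(u,-3 \right)},-8 \right)}\right)^{2} = \left(1 + \left(\frac{1}{7} \left(-8\right) - \frac{8}{-7}\right)\right)^{2} = \left(1 - 0\right)^{2} = \left(1 + \left(- \frac{8}{7} + \frac{8}{7}\right)\right)^{2} = \left(1 + 0\right)^{2} = 1^{2} = 1$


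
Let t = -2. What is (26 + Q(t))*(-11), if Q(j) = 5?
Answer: -341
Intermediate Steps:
(26 + Q(t))*(-11) = (26 + 5)*(-11) = 31*(-11) = -341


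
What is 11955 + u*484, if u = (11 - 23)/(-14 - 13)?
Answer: 109531/9 ≈ 12170.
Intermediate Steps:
u = 4/9 (u = -12/(-27) = -12*(-1/27) = 4/9 ≈ 0.44444)
11955 + u*484 = 11955 + (4/9)*484 = 11955 + 1936/9 = 109531/9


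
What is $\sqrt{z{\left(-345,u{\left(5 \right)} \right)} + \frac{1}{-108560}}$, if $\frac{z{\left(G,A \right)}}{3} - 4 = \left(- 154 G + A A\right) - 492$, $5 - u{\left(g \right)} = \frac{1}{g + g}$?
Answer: $\frac{\sqrt{116378125731403}}{27140} \approx 397.49$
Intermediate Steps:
$u{\left(g \right)} = 5 - \frac{1}{2 g}$ ($u{\left(g \right)} = 5 - \frac{1}{g + g} = 5 - \frac{1}{2 g}$)
$z{\left(G,A \right)} = -1464 - 462 G + 3 A^{2}$ ($z{\left(G,A \right)} = 12 + 3 \left(\left(- 154 G + A A\right) - 492\right) = 12 + 3 \left(\left(- 154 G + A^{2}\right) - 492\right) = 12 + 3 \left(\left(A^{2} - 154 G\right) - 492\right) = 12 + 3 \left(-492 + A^{2} - 154 G\right) = 12 - \left(1476 - 3 A^{2} + 462 G\right) = -1464 - 462 G + 3 A^{2}$)
$\sqrt{z{\left(-345,u{\left(5 \right)} \right)} + \frac{1}{-108560}} = \sqrt{\left(-1464 - -159390 + 3 \left(5 - \frac{1}{2 \cdot 5}\right)^{2}\right) + \frac{1}{-108560}} = \sqrt{\left(-1464 + 159390 + 3 \left(5 - \frac{1}{10}\right)^{2}\right) - \frac{1}{108560}} = \sqrt{\left(-1464 + 159390 + 3 \left(\frac{49}{10}\right)^{2}\right) - \frac{1}{108560}} = \sqrt{\left(-1464 + 159390 + 3 \cdot \frac{2401}{100}\right) - \frac{1}{108560}} = \sqrt{\left(-1464 + 159390 + \frac{7203}{100}\right) - \frac{1}{108560}} = \sqrt{\frac{15799803}{100} - \frac{1}{108560}} = \sqrt{\frac{85761330679}{542800}} = \frac{\sqrt{116378125731403}}{27140}$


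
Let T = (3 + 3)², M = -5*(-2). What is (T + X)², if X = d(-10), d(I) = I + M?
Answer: 1296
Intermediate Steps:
M = 10
d(I) = 10 + I (d(I) = I + 10 = 10 + I)
X = 0 (X = 10 - 10 = 0)
T = 36 (T = 6² = 36)
(T + X)² = (36 + 0)² = 36² = 1296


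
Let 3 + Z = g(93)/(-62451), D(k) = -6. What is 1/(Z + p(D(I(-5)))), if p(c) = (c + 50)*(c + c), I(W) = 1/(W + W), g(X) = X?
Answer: -20817/11053858 ≈ -0.0018832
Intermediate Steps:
I(W) = 1/(2*W)
Z = -62482/20817 (Z = -3 + 93/(-62451) = -3 + 93*(-1/62451) = -3 - 31/20817 = -62482/20817 ≈ -3.0015)
p(c) = 2*c*(50 + c) (p(c) = (50 + c)*(2*c) = 2*c*(50 + c))
1/(Z + p(D(I(-5)))) = 1/(-62482/20817 + 2*(-6)*(50 - 6)) = 1/(-62482/20817 + 2*(-6)*44) = 1/(-62482/20817 - 528) = 1/(-11053858/20817) = -20817/11053858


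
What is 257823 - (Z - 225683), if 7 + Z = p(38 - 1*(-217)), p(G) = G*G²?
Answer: -16097862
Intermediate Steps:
p(G) = G³
Z = 16581368 (Z = -7 + (38 - 1*(-217))³ = -7 + (38 + 217)³ = -7 + 255³ = -7 + 16581375 = 16581368)
257823 - (Z - 225683) = 257823 - (16581368 - 225683) = 257823 - 1*16355685 = 257823 - 16355685 = -16097862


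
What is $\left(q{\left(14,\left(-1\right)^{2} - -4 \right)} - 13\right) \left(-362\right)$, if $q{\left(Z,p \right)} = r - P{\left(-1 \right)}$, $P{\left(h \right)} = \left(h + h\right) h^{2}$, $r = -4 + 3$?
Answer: $4344$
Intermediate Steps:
$r = -1$
$P{\left(h \right)} = 2 h^{3}$ ($P{\left(h \right)} = 2 h h^{2} = 2 h^{3}$)
$q{\left(Z,p \right)} = 1$ ($q{\left(Z,p \right)} = -1 - 2 \left(-1\right)^{3} = -1 - 2 \left(-1\right) = -1 - -2 = -1 + 2 = 1$)
$\left(q{\left(14,\left(-1\right)^{2} - -4 \right)} - 13\right) \left(-362\right) = \left(1 - 13\right) \left(-362\right) = \left(-12\right) \left(-362\right) = 4344$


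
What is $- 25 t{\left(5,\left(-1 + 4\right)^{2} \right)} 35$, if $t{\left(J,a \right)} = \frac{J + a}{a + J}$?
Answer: $-875$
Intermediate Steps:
$t{\left(J,a \right)} = 1$ ($t{\left(J,a \right)} = \frac{J + a}{J + a} = 1$)
$- 25 t{\left(5,\left(-1 + 4\right)^{2} \right)} 35 = \left(-25\right) 1 \cdot 35 = \left(-25\right) 35 = -875$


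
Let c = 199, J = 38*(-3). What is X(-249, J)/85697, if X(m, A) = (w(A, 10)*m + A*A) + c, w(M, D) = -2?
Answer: 13693/85697 ≈ 0.15978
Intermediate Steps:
J = -114
X(m, A) = 199 + A² - 2*m (X(m, A) = (-2*m + A*A) + 199 = (-2*m + A²) + 199 = (A² - 2*m) + 199 = 199 + A² - 2*m)
X(-249, J)/85697 = (199 + (-114)² - 2*(-249))/85697 = (199 + 12996 + 498)*(1/85697) = 13693*(1/85697) = 13693/85697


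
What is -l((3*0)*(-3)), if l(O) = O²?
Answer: 0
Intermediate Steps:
-l((3*0)*(-3)) = -((3*0)*(-3))² = -(0*(-3))² = -1*0² = -1*0 = 0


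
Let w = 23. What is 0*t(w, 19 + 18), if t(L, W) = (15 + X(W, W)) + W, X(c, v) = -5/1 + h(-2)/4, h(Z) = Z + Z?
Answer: 0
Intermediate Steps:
h(Z) = 2*Z
X(c, v) = -6 (X(c, v) = -5/1 + (2*(-2))/4 = -5*1 - 4*¼ = -5 - 1 = -6)
t(L, W) = 9 + W (t(L, W) = (15 - 6) + W = 9 + W)
0*t(w, 19 + 18) = 0*(9 + (19 + 18)) = 0*(9 + 37) = 0*46 = 0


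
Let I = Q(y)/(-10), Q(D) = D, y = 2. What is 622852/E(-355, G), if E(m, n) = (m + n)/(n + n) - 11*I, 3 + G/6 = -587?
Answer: 4409792160/19471 ≈ 2.2648e+5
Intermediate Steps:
G = -3540 (G = -18 + 6*(-587) = -18 - 3522 = -3540)
I = -⅕ (I = 2/(-10) = 2*(-⅒) = -⅕ ≈ -0.20000)
E(m, n) = 11/5 + (m + n)/(2*n) (E(m, n) = (m + n)/(n + n) - 11*(-⅕) = (m + n)/((2*n)) + 11/5 = (m + n)*(1/(2*n)) + 11/5 = (m + n)/(2*n) + 11/5 = 11/5 + (m + n)/(2*n))
622852/E(-355, G) = 622852/(27/10 + (½)*(-355)/(-3540)) = 622852/(27/10 + (½)*(-355)*(-1/3540)) = 622852/(27/10 + 71/1416) = 622852/(19471/7080) = 622852*(7080/19471) = 4409792160/19471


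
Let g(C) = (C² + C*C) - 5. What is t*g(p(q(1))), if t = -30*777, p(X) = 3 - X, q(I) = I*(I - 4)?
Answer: -1561770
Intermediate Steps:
q(I) = I*(-4 + I)
g(C) = -5 + 2*C² (g(C) = (C² + C²) - 5 = 2*C² - 5 = -5 + 2*C²)
t = -23310
t*g(p(q(1))) = -23310*(-5 + 2*(3 - (-4 + 1))²) = -23310*(-5 + 2*(3 - (-3))²) = -23310*(-5 + 2*(3 - 1*(-3))²) = -23310*(-5 + 2*(3 + 3)²) = -23310*(-5 + 2*6²) = -23310*(-5 + 2*36) = -23310*(-5 + 72) = -23310*67 = -1561770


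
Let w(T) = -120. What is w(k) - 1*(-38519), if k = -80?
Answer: 38399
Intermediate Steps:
w(k) - 1*(-38519) = -120 - 1*(-38519) = -120 + 38519 = 38399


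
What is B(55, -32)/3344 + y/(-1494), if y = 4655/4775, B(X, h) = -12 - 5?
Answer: -13684177/2385559440 ≈ -0.0057363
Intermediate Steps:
B(X, h) = -17
y = 931/955 (y = 4655*(1/4775) = 931/955 ≈ 0.97487)
B(55, -32)/3344 + y/(-1494) = -17/3344 + (931/955)/(-1494) = -17*1/3344 + (931/955)*(-1/1494) = -17/3344 - 931/1426770 = -13684177/2385559440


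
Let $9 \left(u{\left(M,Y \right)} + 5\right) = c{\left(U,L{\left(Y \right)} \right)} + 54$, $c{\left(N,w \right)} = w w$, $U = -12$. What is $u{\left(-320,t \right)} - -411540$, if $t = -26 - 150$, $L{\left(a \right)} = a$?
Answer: $\frac{3734845}{9} \approx 4.1498 \cdot 10^{5}$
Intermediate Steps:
$c{\left(N,w \right)} = w^{2}$
$t = -176$ ($t = -26 - 150 = -176$)
$u{\left(M,Y \right)} = 1 + \frac{Y^{2}}{9}$ ($u{\left(M,Y \right)} = -5 + \frac{Y^{2} + 54}{9} = -5 + \frac{54 + Y^{2}}{9} = -5 + \left(6 + \frac{Y^{2}}{9}\right) = 1 + \frac{Y^{2}}{9}$)
$u{\left(-320,t \right)} - -411540 = \left(1 + \frac{\left(-176\right)^{2}}{9}\right) - -411540 = \left(1 + \frac{1}{9} \cdot 30976\right) + 411540 = \left(1 + \frac{30976}{9}\right) + 411540 = \frac{30985}{9} + 411540 = \frac{3734845}{9}$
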